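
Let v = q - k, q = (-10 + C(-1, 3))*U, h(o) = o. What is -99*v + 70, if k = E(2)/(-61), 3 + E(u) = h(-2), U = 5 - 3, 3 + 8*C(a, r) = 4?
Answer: 496141/244 ≈ 2033.4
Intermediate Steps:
C(a, r) = 1/8 (C(a, r) = -3/8 + (1/8)*4 = -3/8 + 1/2 = 1/8)
U = 2
E(u) = -5 (E(u) = -3 - 2 = -5)
k = 5/61 (k = -5/(-61) = -5*(-1/61) = 5/61 ≈ 0.081967)
q = -79/4 (q = (-10 + 1/8)*2 = -79/8*2 = -79/4 ≈ -19.750)
v = -4839/244 (v = -79/4 - 1*5/61 = -79/4 - 5/61 = -4839/244 ≈ -19.832)
-99*v + 70 = -99*(-4839/244) + 70 = 479061/244 + 70 = 496141/244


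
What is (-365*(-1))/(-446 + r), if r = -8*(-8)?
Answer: -365/382 ≈ -0.95550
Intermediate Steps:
r = 64
(-365*(-1))/(-446 + r) = (-365*(-1))/(-446 + 64) = 365/(-382) = -1/382*365 = -365/382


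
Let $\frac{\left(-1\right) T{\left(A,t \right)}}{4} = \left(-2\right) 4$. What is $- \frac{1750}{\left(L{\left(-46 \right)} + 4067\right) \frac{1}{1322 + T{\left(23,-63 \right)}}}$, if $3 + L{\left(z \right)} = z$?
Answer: $- \frac{169250}{287} \approx -589.72$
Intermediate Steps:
$T{\left(A,t \right)} = 32$ ($T{\left(A,t \right)} = - 4 \left(\left(-2\right) 4\right) = \left(-4\right) \left(-8\right) = 32$)
$L{\left(z \right)} = -3 + z$
$- \frac{1750}{\left(L{\left(-46 \right)} + 4067\right) \frac{1}{1322 + T{\left(23,-63 \right)}}} = - \frac{1750}{\left(\left(-3 - 46\right) + 4067\right) \frac{1}{1322 + 32}} = - \frac{1750}{\left(-49 + 4067\right) \frac{1}{1354}} = - \frac{1750}{4018 \cdot \frac{1}{1354}} = - \frac{1750}{\frac{2009}{677}} = \left(-1750\right) \frac{677}{2009} = - \frac{169250}{287}$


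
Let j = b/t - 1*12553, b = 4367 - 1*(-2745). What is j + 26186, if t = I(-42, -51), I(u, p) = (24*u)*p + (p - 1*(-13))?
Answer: 350167161/25685 ≈ 13633.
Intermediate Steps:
b = 7112 (b = 4367 + 2745 = 7112)
I(u, p) = 13 + p + 24*p*u (I(u, p) = 24*p*u + (p + 13) = 24*p*u + (13 + p) = 13 + p + 24*p*u)
t = 51370 (t = 13 - 51 + 24*(-51)*(-42) = 13 - 51 + 51408 = 51370)
j = -322420249/25685 (j = 7112/51370 - 1*12553 = 7112*(1/51370) - 12553 = 3556/25685 - 12553 = -322420249/25685 ≈ -12553.)
j + 26186 = -322420249/25685 + 26186 = 350167161/25685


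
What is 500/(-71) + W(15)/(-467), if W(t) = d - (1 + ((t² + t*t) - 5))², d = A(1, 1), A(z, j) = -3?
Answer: 13889749/33157 ≈ 418.91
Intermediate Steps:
d = -3
W(t) = -3 - (-4 + 2*t²)² (W(t) = -3 - (1 + ((t² + t*t) - 5))² = -3 - (1 + ((t² + t²) - 5))² = -3 - (1 + (2*t² - 5))² = -3 - (1 + (-5 + 2*t²))² = -3 - (-4 + 2*t²)²)
500/(-71) + W(15)/(-467) = 500/(-71) + (-3 - 4*(-2 + 15²)²)/(-467) = 500*(-1/71) + (-3 - 4*(-2 + 225)²)*(-1/467) = -500/71 + (-3 - 4*223²)*(-1/467) = -500/71 + (-3 - 4*49729)*(-1/467) = -500/71 + (-3 - 198916)*(-1/467) = -500/71 - 198919*(-1/467) = -500/71 + 198919/467 = 13889749/33157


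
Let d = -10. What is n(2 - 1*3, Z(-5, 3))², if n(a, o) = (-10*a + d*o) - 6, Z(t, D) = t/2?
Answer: 841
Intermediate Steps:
Z(t, D) = t/2 (Z(t, D) = t*(½) = t/2)
n(a, o) = -6 - 10*a - 10*o (n(a, o) = (-10*a - 10*o) - 6 = -6 - 10*a - 10*o)
n(2 - 1*3, Z(-5, 3))² = (-6 - 10*(2 - 1*3) - 5*(-5))² = (-6 - 10*(2 - 3) - 10*(-5/2))² = (-6 - 10*(-1) + 25)² = (-6 + 10 + 25)² = 29² = 841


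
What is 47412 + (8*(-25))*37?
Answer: 40012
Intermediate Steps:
47412 + (8*(-25))*37 = 47412 - 200*37 = 47412 - 7400 = 40012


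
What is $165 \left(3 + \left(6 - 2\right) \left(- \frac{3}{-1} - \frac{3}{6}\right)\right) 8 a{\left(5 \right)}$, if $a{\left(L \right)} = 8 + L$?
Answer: $223080$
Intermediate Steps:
$165 \left(3 + \left(6 - 2\right) \left(- \frac{3}{-1} - \frac{3}{6}\right)\right) 8 a{\left(5 \right)} = 165 \left(3 + \left(6 - 2\right) \left(- \frac{3}{-1} - \frac{3}{6}\right)\right) 8 \left(8 + 5\right) = 165 \left(3 + \left(6 - 2\right) \left(\left(-3\right) \left(-1\right) - \frac{1}{2}\right)\right) 8 \cdot 13 = 165 \left(3 + 4 \left(3 - \frac{1}{2}\right)\right) 8 \cdot 13 = 165 \left(3 + 4 \cdot \frac{5}{2}\right) 8 \cdot 13 = 165 \left(3 + 10\right) 8 \cdot 13 = 165 \cdot 13 \cdot 8 \cdot 13 = 165 \cdot 104 \cdot 13 = 17160 \cdot 13 = 223080$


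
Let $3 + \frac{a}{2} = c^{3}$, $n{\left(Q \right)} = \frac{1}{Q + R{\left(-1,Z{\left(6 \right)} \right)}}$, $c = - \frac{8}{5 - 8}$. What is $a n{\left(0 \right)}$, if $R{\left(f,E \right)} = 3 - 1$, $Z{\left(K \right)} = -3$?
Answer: $\frac{431}{27} \approx 15.963$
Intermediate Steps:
$R{\left(f,E \right)} = 2$
$c = \frac{8}{3}$ ($c = - \frac{8}{5 - 8} = - \frac{8}{-3} = \left(-8\right) \left(- \frac{1}{3}\right) = \frac{8}{3} \approx 2.6667$)
$n{\left(Q \right)} = \frac{1}{2 + Q}$ ($n{\left(Q \right)} = \frac{1}{Q + 2} = \frac{1}{2 + Q}$)
$a = \frac{862}{27}$ ($a = -6 + 2 \left(\frac{8}{3}\right)^{3} = -6 + 2 \cdot \frac{512}{27} = -6 + \frac{1024}{27} = \frac{862}{27} \approx 31.926$)
$a n{\left(0 \right)} = \frac{862}{27 \left(2 + 0\right)} = \frac{862}{27 \cdot 2} = \frac{862}{27} \cdot \frac{1}{2} = \frac{431}{27}$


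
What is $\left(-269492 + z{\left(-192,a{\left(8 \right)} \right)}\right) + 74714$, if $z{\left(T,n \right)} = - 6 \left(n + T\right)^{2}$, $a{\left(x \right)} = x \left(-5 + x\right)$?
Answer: $-364122$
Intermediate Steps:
$z{\left(T,n \right)} = - 6 \left(T + n\right)^{2}$
$\left(-269492 + z{\left(-192,a{\left(8 \right)} \right)}\right) + 74714 = \left(-269492 - 6 \left(-192 + 8 \left(-5 + 8\right)\right)^{2}\right) + 74714 = \left(-269492 - 6 \left(-192 + 8 \cdot 3\right)^{2}\right) + 74714 = \left(-269492 - 6 \left(-192 + 24\right)^{2}\right) + 74714 = \left(-269492 - 6 \left(-168\right)^{2}\right) + 74714 = \left(-269492 - 169344\right) + 74714 = -438836 + 74714 = -364122$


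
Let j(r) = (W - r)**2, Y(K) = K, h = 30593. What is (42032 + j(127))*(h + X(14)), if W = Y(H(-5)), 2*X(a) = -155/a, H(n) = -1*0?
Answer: 49811930289/28 ≈ 1.7790e+9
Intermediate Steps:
H(n) = 0
X(a) = -155/(2*a) (X(a) = (-155/a)/2 = -155/(2*a))
W = 0
j(r) = r**2 (j(r) = (0 - r)**2 = (-r)**2 = r**2)
(42032 + j(127))*(h + X(14)) = (42032 + 127**2)*(30593 - 155/2/14) = (42032 + 16129)*(30593 - 155/2*1/14) = 58161*(30593 - 155/28) = 58161*(856449/28) = 49811930289/28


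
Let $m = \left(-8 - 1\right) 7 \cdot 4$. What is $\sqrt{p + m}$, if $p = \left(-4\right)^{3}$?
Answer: $2 i \sqrt{79} \approx 17.776 i$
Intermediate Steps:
$p = -64$
$m = -252$ ($m = \left(-9\right) 7 \cdot 4 = \left(-63\right) 4 = -252$)
$\sqrt{p + m} = \sqrt{-64 - 252} = \sqrt{-316} = 2 i \sqrt{79}$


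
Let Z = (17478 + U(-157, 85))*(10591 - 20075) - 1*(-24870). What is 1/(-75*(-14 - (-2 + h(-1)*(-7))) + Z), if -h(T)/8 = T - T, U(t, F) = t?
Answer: -1/164246594 ≈ -6.0884e-9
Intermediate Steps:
h(T) = 0 (h(T) = -8*(T - T) = -8*0 = 0)
Z = -164247494 (Z = (17478 - 157)*(10591 - 20075) - 1*(-24870) = 17321*(-9484) + 24870 = -164272364 + 24870 = -164247494)
1/(-75*(-14 - (-2 + h(-1)*(-7))) + Z) = 1/(-75*(-14 - (-2 + 0*(-7))) - 164247494) = 1/(-75*(-14 - (-2 + 0)) - 164247494) = 1/(-75*(-14 - 1*(-2)) - 164247494) = 1/(-75*(-14 + 2) - 164247494) = 1/(-75*(-12) - 164247494) = 1/(900 - 164247494) = 1/(-164246594) = -1/164246594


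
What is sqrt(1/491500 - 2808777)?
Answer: 29*I*sqrt(8068044942185)/49150 ≈ 1675.9*I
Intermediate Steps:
sqrt(1/491500 - 2808777) = sqrt(-1380513895499/491500) = 29*I*sqrt(8068044942185)/49150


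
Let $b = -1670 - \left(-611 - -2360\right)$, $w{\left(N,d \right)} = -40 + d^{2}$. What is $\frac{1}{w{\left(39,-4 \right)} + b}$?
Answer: $- \frac{1}{3443} \approx -0.00029044$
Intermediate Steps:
$b = -3419$ ($b = -1670 - \left(-611 + 2360\right) = -1670 - 1749 = -3419$)
$\frac{1}{w{\left(39,-4 \right)} + b} = \frac{1}{\left(-40 + \left(-4\right)^{2}\right) - 3419} = \frac{1}{\left(-40 + 16\right) - 3419} = \frac{1}{-24 - 3419} = \frac{1}{-3443} = - \frac{1}{3443}$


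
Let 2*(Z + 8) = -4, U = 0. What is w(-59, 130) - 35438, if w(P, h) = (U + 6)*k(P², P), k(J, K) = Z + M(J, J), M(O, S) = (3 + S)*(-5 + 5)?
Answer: -35498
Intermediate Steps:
M(O, S) = 0 (M(O, S) = (3 + S)*0 = 0)
Z = -10 (Z = -8 + (½)*(-4) = -8 - 2 = -10)
k(J, K) = -10 (k(J, K) = -10 + 0 = -10)
w(P, h) = -60 (w(P, h) = (0 + 6)*(-10) = 6*(-10) = -60)
w(-59, 130) - 35438 = -60 - 35438 = -35498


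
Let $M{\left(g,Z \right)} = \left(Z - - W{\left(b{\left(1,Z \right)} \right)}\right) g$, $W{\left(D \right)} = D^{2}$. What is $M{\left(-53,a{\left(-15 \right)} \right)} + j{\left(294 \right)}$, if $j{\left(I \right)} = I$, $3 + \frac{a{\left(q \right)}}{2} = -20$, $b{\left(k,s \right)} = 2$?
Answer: $2520$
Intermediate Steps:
$a{\left(q \right)} = -46$ ($a{\left(q \right)} = -6 + 2 \left(-20\right) = -6 - 40 = -46$)
$M{\left(g,Z \right)} = g \left(4 + Z\right)$ ($M{\left(g,Z \right)} = \left(Z + \left(2^{2} - 0\right)\right) g = \left(Z + \left(4 + 0\right)\right) g = \left(Z + 4\right) g = \left(4 + Z\right) g = g \left(4 + Z\right)$)
$M{\left(-53,a{\left(-15 \right)} \right)} + j{\left(294 \right)} = - 53 \left(4 - 46\right) + 294 = \left(-53\right) \left(-42\right) + 294 = 2226 + 294 = 2520$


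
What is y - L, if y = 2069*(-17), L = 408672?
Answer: -443845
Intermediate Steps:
y = -35173
y - L = -35173 - 1*408672 = -35173 - 408672 = -443845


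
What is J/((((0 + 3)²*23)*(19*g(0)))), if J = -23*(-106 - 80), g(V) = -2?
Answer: -31/57 ≈ -0.54386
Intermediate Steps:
J = 4278 (J = -23*(-186) = 4278)
J/((((0 + 3)²*23)*(19*g(0)))) = 4278/((((0 + 3)²*23)*(19*(-2)))) = 4278/(((3²*23)*(-38))) = 4278/(((9*23)*(-38))) = 4278/((207*(-38))) = 4278/(-7866) = 4278*(-1/7866) = -31/57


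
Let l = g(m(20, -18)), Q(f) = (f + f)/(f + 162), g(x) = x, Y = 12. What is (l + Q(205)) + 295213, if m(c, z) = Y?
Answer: 108347985/367 ≈ 2.9523e+5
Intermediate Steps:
m(c, z) = 12
Q(f) = 2*f/(162 + f) (Q(f) = (2*f)/(162 + f) = 2*f/(162 + f))
l = 12
(l + Q(205)) + 295213 = (12 + 2*205/(162 + 205)) + 295213 = (12 + 2*205/367) + 295213 = (12 + 2*205*(1/367)) + 295213 = (12 + 410/367) + 295213 = 4814/367 + 295213 = 108347985/367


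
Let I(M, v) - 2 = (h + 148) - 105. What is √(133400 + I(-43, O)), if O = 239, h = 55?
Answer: 10*√1335 ≈ 365.38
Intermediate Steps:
I(M, v) = 100 (I(M, v) = 2 + ((55 + 148) - 105) = 2 + (203 - 105) = 2 + 98 = 100)
√(133400 + I(-43, O)) = √(133400 + 100) = √133500 = 10*√1335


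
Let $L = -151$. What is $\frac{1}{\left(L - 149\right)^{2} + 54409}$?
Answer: $\frac{1}{144409} \approx 6.9248 \cdot 10^{-6}$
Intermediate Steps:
$\frac{1}{\left(L - 149\right)^{2} + 54409} = \frac{1}{\left(-151 - 149\right)^{2} + 54409} = \frac{1}{\left(-300\right)^{2} + 54409} = \frac{1}{90000 + 54409} = \frac{1}{144409}$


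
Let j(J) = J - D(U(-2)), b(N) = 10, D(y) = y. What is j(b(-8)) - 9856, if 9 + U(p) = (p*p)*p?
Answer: -9829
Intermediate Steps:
U(p) = -9 + p**3 (U(p) = -9 + (p*p)*p = -9 + p**2*p = -9 + p**3)
j(J) = 17 + J (j(J) = J - (-9 + (-2)**3) = J - (-9 - 8) = J - 1*(-17) = J + 17 = 17 + J)
j(b(-8)) - 9856 = (17 + 10) - 9856 = 27 - 9856 = -9829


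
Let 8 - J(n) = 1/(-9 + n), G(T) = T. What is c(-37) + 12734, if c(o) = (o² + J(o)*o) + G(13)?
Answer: 635683/46 ≈ 13819.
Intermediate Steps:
J(n) = 8 - 1/(-9 + n)
c(o) = 13 + o² + o*(-73 + 8*o)/(-9 + o) (c(o) = (o² + ((-73 + 8*o)/(-9 + o))*o) + 13 = (o² + o*(-73 + 8*o)/(-9 + o)) + 13 = 13 + o² + o*(-73 + 8*o)/(-9 + o))
c(-37) + 12734 = (-117 + (-37)³ - 1*(-37)² - 60*(-37))/(-9 - 37) + 12734 = (-117 - 50653 - 1*1369 + 2220)/(-46) + 12734 = -(-117 - 50653 - 1369 + 2220)/46 + 12734 = -1/46*(-49919) + 12734 = 49919/46 + 12734 = 635683/46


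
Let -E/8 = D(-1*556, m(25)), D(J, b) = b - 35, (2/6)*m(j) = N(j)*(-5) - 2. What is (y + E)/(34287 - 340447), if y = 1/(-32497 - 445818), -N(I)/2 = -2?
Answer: -386478519/146440920400 ≈ -0.0026391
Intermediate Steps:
N(I) = 4 (N(I) = -2*(-2) = 4)
m(j) = -66 (m(j) = 3*(4*(-5) - 2) = 3*(-20 - 2) = 3*(-22) = -66)
y = -1/478315 (y = 1/(-478315) = -1/478315 ≈ -2.0907e-6)
D(J, b) = -35 + b
E = 808 (E = -8*(-35 - 66) = -8*(-101) = 808)
(y + E)/(34287 - 340447) = (-1/478315 + 808)/(34287 - 340447) = (386478519/478315)/(-306160) = (386478519/478315)*(-1/306160) = -386478519/146440920400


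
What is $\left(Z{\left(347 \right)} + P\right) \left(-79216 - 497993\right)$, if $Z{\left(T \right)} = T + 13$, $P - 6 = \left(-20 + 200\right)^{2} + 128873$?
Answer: $-93299485551$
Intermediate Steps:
$P = 161279$ ($P = 6 + \left(\left(-20 + 200\right)^{2} + 128873\right) = 6 + \left(180^{2} + 128873\right) = 6 + \left(32400 + 128873\right) = 6 + 161273 = 161279$)
$Z{\left(T \right)} = 13 + T$
$\left(Z{\left(347 \right)} + P\right) \left(-79216 - 497993\right) = \left(\left(13 + 347\right) + 161279\right) \left(-79216 - 497993\right) = \left(360 + 161279\right) \left(-577209\right) = 161639 \left(-577209\right) = -93299485551$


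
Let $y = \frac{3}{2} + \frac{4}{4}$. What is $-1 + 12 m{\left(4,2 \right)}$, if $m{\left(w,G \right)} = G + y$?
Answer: $53$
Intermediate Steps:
$y = \frac{5}{2}$ ($y = 3 \cdot \frac{1}{2} + 4 \cdot \frac{1}{4} = \frac{3}{2} + 1 = \frac{5}{2} \approx 2.5$)
$m{\left(w,G \right)} = \frac{5}{2} + G$ ($m{\left(w,G \right)} = G + \frac{5}{2} = \frac{5}{2} + G$)
$-1 + 12 m{\left(4,2 \right)} = -1 + 12 \left(\frac{5}{2} + 2\right) = -1 + 12 \cdot \frac{9}{2} = -1 + 54 = 53$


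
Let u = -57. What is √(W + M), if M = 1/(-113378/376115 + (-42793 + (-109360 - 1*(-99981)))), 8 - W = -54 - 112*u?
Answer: I*√270478831341281825204842/6540928386 ≈ 79.511*I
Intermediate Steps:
W = -6322 (W = 8 - (-54 - 112*(-57)) = 8 - (-54 + 6384) = 8 - 1*6330 = 8 - 6330 = -6322)
M = -376115/19622785158 (M = 1/(-113378*1/376115 + (-42793 + (-109360 + 99981))) = 1/(-113378/376115 + (-42793 - 9379)) = 1/(-113378/376115 - 52172) = 1/(-19622785158/376115) = -376115/19622785158 ≈ -1.9167e-5)
√(W + M) = √(-6322 - 376115/19622785158) = √(-124055248144991/19622785158) = I*√270478831341281825204842/6540928386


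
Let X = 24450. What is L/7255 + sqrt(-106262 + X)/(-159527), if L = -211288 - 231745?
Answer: -443033/7255 - 2*I*sqrt(20453)/159527 ≈ -61.066 - 0.001793*I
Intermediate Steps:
L = -443033
L/7255 + sqrt(-106262 + X)/(-159527) = -443033/7255 + sqrt(-106262 + 24450)/(-159527) = -443033*1/7255 + sqrt(-81812)*(-1/159527) = -443033/7255 + (2*I*sqrt(20453))*(-1/159527) = -443033/7255 - 2*I*sqrt(20453)/159527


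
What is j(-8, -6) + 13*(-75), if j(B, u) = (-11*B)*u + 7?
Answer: -1496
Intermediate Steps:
j(B, u) = 7 - 11*B*u (j(B, u) = -11*B*u + 7 = 7 - 11*B*u)
j(-8, -6) + 13*(-75) = (7 - 11*(-8)*(-6)) + 13*(-75) = (7 - 528) - 975 = -521 - 975 = -1496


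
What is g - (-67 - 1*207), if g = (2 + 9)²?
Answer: 395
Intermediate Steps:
g = 121 (g = 11² = 121)
g - (-67 - 1*207) = 121 - (-67 - 1*207) = 121 - (-67 - 207) = 121 - 1*(-274) = 121 + 274 = 395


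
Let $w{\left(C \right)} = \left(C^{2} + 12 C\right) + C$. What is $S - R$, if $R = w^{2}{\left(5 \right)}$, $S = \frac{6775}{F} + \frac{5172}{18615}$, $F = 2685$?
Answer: $- \frac{26980554937}{3332085} \approx -8097.2$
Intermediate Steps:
$w{\left(C \right)} = C^{2} + 13 C$
$S = \frac{9333563}{3332085}$ ($S = \frac{6775}{2685} + \frac{5172}{18615} = 6775 \cdot \frac{1}{2685} + 5172 \cdot \frac{1}{18615} = \frac{1355}{537} + \frac{1724}{6205} = \frac{9333563}{3332085} \approx 2.8011$)
$R = 8100$ ($R = \left(5 \left(13 + 5\right)\right)^{2} = \left(5 \cdot 18\right)^{2} = 90^{2} = 8100$)
$S - R = \frac{9333563}{3332085} - 8100 = - \frac{26980554937}{3332085}$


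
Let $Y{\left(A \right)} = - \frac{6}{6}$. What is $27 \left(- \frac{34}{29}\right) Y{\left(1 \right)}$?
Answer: $\frac{918}{29} \approx 31.655$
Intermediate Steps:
$Y{\left(A \right)} = -1$ ($Y{\left(A \right)} = \left(-6\right) \frac{1}{6} = -1$)
$27 \left(- \frac{34}{29}\right) Y{\left(1 \right)} = 27 \left(- \frac{34}{29}\right) \left(-1\right) = \left(- \frac{918}{29}\right) \left(-1\right) = \frac{918}{29}$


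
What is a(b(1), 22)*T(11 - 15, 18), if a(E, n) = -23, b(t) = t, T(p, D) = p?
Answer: 92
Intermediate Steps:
a(b(1), 22)*T(11 - 15, 18) = -23*(11 - 15) = -23*(-4) = 92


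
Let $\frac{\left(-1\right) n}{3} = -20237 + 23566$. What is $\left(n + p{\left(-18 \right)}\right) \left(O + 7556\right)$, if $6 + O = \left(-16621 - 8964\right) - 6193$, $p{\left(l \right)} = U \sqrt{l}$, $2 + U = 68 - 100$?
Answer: $241965036 + 2471256 i \sqrt{2} \approx 2.4197 \cdot 10^{8} + 3.4949 \cdot 10^{6} i$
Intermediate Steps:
$U = -34$ ($U = -2 + \left(68 - 100\right) = -2 - 32 = -34$)
$n = -9987$ ($n = - 3 \left(-20237 + 23566\right) = \left(-3\right) 3329 = -9987$)
$p{\left(l \right)} = - 34 \sqrt{l}$
$O = -31784$ ($O = -6 - 31778 = -31784$)
$\left(n + p{\left(-18 \right)}\right) \left(O + 7556\right) = \left(-9987 - 34 \sqrt{-18}\right) \left(-31784 + 7556\right) = \left(-9987 - 34 \cdot 3 i \sqrt{2}\right) \left(-24228\right) = \left(-9987 - 102 i \sqrt{2}\right) \left(-24228\right) = 241965036 + 2471256 i \sqrt{2}$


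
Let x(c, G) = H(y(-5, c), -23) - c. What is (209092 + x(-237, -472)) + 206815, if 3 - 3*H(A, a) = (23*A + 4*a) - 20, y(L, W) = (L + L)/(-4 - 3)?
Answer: 8739599/21 ≈ 4.1617e+5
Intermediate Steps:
y(L, W) = -2*L/7 (y(L, W) = (2*L)/(-7) = (2*L)*(-1/7) = -2*L/7)
H(A, a) = 23/3 - 23*A/3 - 4*a/3 (H(A, a) = 1 - ((23*A + 4*a) - 20)/3 = 1 - ((4*a + 23*A) - 20)/3 = 1 - (-20 + 4*a + 23*A)/3 = 1 + (20/3 - 23*A/3 - 4*a/3) = 23/3 - 23*A/3 - 4*a/3)
x(c, G) = 575/21 - c (x(c, G) = (23/3 - (-46)*(-5)/21 - 4/3*(-23)) - c = (23/3 - 23/3*10/7 + 92/3) - c = (23/3 - 230/21 + 92/3) - c = 575/21 - c)
(209092 + x(-237, -472)) + 206815 = (209092 + (575/21 - 1*(-237))) + 206815 = (209092 + (575/21 + 237)) + 206815 = (209092 + 5552/21) + 206815 = 4396484/21 + 206815 = 8739599/21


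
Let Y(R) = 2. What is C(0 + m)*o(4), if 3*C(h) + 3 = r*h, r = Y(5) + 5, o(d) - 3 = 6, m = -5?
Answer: -114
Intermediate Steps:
o(d) = 9 (o(d) = 3 + 6 = 9)
r = 7 (r = 2 + 5 = 7)
C(h) = -1 + 7*h/3 (C(h) = -1 + (7*h)/3 = -1 + 7*h/3)
C(0 + m)*o(4) = (-1 + 7*(0 - 5)/3)*9 = (-1 + (7/3)*(-5))*9 = (-1 - 35/3)*9 = -38/3*9 = -114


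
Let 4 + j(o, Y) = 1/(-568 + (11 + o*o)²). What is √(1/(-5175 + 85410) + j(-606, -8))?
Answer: 2*I*√1445687297970449356828654167610/1202369245501515 ≈ 2.0*I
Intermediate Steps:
j(o, Y) = -4 + 1/(-568 + (11 + o²)²) (j(o, Y) = -4 + 1/(-568 + (11 + o*o)²) = -4 + 1/(-568 + (11 + o²)²))
√(1/(-5175 + 85410) + j(-606, -8)) = √(1/(-5175 + 85410) + (2273 - 4*(11 + (-606)²)²)/(-568 + (11 + (-606)²)²)) = √(1/80235 + (2273 - 4*(11 + 367236)²)/(-568 + (11 + 367236)²)) = √(1/80235 + (2273 - 4*367247²)/(-568 + 367247²)) = √(1/80235 + (2273 - 4*134870359009)/(-568 + 134870359009)) = √(1/80235 + (2273 - 539481436036)/134870358441) = √(1/80235 + (1/134870358441)*(-539481433763)) = √(1/80235 - 539481433763/134870358441) = √(-14428385989205288/3607107736504545) = 2*I*√1445687297970449356828654167610/1202369245501515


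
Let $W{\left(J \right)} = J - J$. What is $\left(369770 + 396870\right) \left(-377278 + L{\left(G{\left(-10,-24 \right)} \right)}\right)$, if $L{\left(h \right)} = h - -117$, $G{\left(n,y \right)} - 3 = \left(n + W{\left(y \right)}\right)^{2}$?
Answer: $-289067745120$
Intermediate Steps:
$W{\left(J \right)} = 0$
$G{\left(n,y \right)} = 3 + n^{2}$ ($G{\left(n,y \right)} = 3 + \left(n + 0\right)^{2} = 3 + n^{2}$)
$L{\left(h \right)} = 117 + h$ ($L{\left(h \right)} = h + 117 = 117 + h$)
$\left(369770 + 396870\right) \left(-377278 + L{\left(G{\left(-10,-24 \right)} \right)}\right) = \left(369770 + 396870\right) \left(-377278 + \left(117 + \left(3 + \left(-10\right)^{2}\right)\right)\right) = 766640 \left(-377278 + \left(117 + \left(3 + 100\right)\right)\right) = 766640 \left(-377278 + \left(117 + 103\right)\right) = 766640 \left(-377278 + 220\right) = 766640 \left(-377058\right) = -289067745120$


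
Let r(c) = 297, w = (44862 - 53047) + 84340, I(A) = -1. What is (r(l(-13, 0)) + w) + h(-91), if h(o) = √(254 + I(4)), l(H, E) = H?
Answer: 76452 + √253 ≈ 76468.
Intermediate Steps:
h(o) = √253 (h(o) = √(254 - 1) = √253)
w = 76155 (w = -8185 + 84340 = 76155)
(r(l(-13, 0)) + w) + h(-91) = (297 + 76155) + √253 = 76452 + √253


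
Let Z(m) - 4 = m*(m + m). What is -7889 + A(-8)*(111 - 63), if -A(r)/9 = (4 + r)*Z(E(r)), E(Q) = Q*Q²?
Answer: 905968687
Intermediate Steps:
E(Q) = Q³
Z(m) = 4 + 2*m² (Z(m) = 4 + m*(m + m) = 4 + m*(2*m) = 4 + 2*m²)
A(r) = -9*(4 + r)*(4 + 2*r⁶) (A(r) = -9*(4 + r)*(4 + 2*(r³)²) = -9*(4 + r)*(4 + 2*r⁶))
-7889 + A(-8)*(111 - 63) = -7889 + (-18*(2 + (-8)⁶)*(4 - 8))*(111 - 63) = -7889 - 18*(2 + 262144)*(-4)*48 = -7889 - 18*262146*(-4)*48 = -7889 + 18874512*48 = -7889 + 905976576 = 905968687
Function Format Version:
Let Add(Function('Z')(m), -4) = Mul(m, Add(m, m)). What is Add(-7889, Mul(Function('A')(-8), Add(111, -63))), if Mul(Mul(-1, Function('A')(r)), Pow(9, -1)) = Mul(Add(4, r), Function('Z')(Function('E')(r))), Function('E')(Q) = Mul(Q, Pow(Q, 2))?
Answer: 905968687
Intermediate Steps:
Function('E')(Q) = Pow(Q, 3)
Function('Z')(m) = Add(4, Mul(2, Pow(m, 2))) (Function('Z')(m) = Add(4, Mul(m, Add(m, m))) = Add(4, Mul(m, Mul(2, m))) = Add(4, Mul(2, Pow(m, 2))))
Function('A')(r) = Mul(-9, Add(4, r), Add(4, Mul(2, Pow(r, 6)))) (Function('A')(r) = Mul(-9, Mul(Add(4, r), Add(4, Mul(2, Pow(Pow(r, 3), 2))))) = Mul(-9, Mul(Add(4, r), Add(4, Mul(2, Pow(r, 6))))) = Mul(-9, Add(4, r), Add(4, Mul(2, Pow(r, 6)))))
Add(-7889, Mul(Function('A')(-8), Add(111, -63))) = Add(-7889, Mul(Mul(-18, Add(2, Pow(-8, 6)), Add(4, -8)), Add(111, -63))) = Add(-7889, Mul(Mul(-18, Add(2, 262144), -4), 48)) = Add(-7889, Mul(Mul(-18, 262146, -4), 48)) = Add(-7889, Mul(18874512, 48)) = Add(-7889, 905976576) = 905968687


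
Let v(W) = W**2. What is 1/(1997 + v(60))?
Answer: 1/5597 ≈ 0.00017867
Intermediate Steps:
1/(1997 + v(60)) = 1/(1997 + 60**2) = 1/(1997 + 3600) = 1/5597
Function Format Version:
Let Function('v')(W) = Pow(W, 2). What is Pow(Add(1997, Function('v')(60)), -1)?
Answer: Rational(1, 5597) ≈ 0.00017867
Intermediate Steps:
Pow(Add(1997, Function('v')(60)), -1) = Pow(Add(1997, Pow(60, 2)), -1) = Pow(Add(1997, 3600), -1) = Pow(5597, -1) = Rational(1, 5597)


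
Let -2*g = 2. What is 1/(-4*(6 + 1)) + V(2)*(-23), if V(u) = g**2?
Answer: -645/28 ≈ -23.036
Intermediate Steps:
g = -1 (g = -1/2*2 = -1)
V(u) = 1 (V(u) = (-1)**2 = 1)
1/(-4*(6 + 1)) + V(2)*(-23) = 1/(-4*(6 + 1)) + 1*(-23) = 1/(-4*7) - 23 = 1/(-28) - 23 = -1/28 - 23 = -645/28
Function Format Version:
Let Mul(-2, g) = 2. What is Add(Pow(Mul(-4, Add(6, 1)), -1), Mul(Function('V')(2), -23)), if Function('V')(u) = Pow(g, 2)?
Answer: Rational(-645, 28) ≈ -23.036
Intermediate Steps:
g = -1 (g = Mul(Rational(-1, 2), 2) = -1)
Function('V')(u) = 1 (Function('V')(u) = Pow(-1, 2) = 1)
Add(Pow(Mul(-4, Add(6, 1)), -1), Mul(Function('V')(2), -23)) = Add(Pow(Mul(-4, Add(6, 1)), -1), Mul(1, -23)) = Add(Pow(Mul(-4, 7), -1), -23) = Add(Pow(-28, -1), -23) = Add(Rational(-1, 28), -23) = Rational(-645, 28)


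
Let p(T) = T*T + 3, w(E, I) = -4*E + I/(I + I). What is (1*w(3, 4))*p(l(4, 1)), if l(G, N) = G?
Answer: -437/2 ≈ -218.50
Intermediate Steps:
w(E, I) = ½ - 4*E (w(E, I) = -4*E + I/((2*I)) = -4*E + (1/(2*I))*I = -4*E + ½ = ½ - 4*E)
p(T) = 3 + T² (p(T) = T² + 3 = 3 + T²)
(1*w(3, 4))*p(l(4, 1)) = (1*(½ - 4*3))*(3 + 4²) = (1*(½ - 12))*(3 + 16) = (1*(-23/2))*19 = -23/2*19 = -437/2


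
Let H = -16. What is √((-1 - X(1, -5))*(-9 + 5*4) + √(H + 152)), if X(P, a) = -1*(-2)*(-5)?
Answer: √(99 + 2*√34) ≈ 10.520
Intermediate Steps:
X(P, a) = -10 (X(P, a) = 2*(-5) = -10)
√((-1 - X(1, -5))*(-9 + 5*4) + √(H + 152)) = √((-1 - 1*(-10))*(-9 + 5*4) + √(-16 + 152)) = √((-1 + 10)*(-9 + 20) + √136) = √(9*11 + 2*√34) = √(99 + 2*√34)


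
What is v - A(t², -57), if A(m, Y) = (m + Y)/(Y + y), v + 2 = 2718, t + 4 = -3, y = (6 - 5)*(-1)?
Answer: 78760/29 ≈ 2715.9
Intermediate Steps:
y = -1 (y = 1*(-1) = -1)
t = -7 (t = -4 - 3 = -7)
v = 2716 (v = -2 + 2718 = 2716)
A(m, Y) = (Y + m)/(-1 + Y) (A(m, Y) = (m + Y)/(Y - 1) = (Y + m)/(-1 + Y))
v - A(t², -57) = 2716 - (-57 + (-7)²)/(-1 - 57) = 2716 - (-57 + 49)/(-58) = 2716 - (-1)*(-8)/58 = 2716 - 1*4/29 = 2716 - 4/29 = 78760/29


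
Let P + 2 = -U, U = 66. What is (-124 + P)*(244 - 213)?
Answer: -5952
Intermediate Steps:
P = -68 (P = -2 - 1*66 = -2 - 66 = -68)
(-124 + P)*(244 - 213) = (-124 - 68)*(244 - 213) = -192*31 = -5952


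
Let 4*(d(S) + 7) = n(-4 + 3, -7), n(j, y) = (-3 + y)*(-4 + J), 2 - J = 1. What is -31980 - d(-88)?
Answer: -63961/2 ≈ -31981.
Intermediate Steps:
J = 1 (J = 2 - 1*1 = 2 - 1 = 1)
n(j, y) = 9 - 3*y (n(j, y) = (-3 + y)*(-4 + 1) = (-3 + y)*(-3) = 9 - 3*y)
d(S) = 1/2 (d(S) = -7 + (9 - 3*(-7))/4 = -7 + (9 + 21)/4 = -7 + (1/4)*30 = -7 + 15/2 = 1/2)
-31980 - d(-88) = -31980 - 1*1/2 = -31980 - 1/2 = -63961/2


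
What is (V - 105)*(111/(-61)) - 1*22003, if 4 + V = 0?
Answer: -1330084/61 ≈ -21805.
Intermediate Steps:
V = -4 (V = -4 + 0 = -4)
(V - 105)*(111/(-61)) - 1*22003 = (-4 - 105)*(111/(-61)) - 1*22003 = -12099*(-1)/61 - 22003 = -109*(-111/61) - 22003 = 12099/61 - 22003 = -1330084/61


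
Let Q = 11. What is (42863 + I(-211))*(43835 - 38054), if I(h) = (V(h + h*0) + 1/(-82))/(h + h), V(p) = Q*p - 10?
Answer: 209162557695/844 ≈ 2.4782e+8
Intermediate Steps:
V(p) = -10 + 11*p (V(p) = 11*p - 10 = -10 + 11*p)
I(h) = (-821/82 + 11*h)/(2*h) (I(h) = ((-10 + 11*(h + h*0)) + 1/(-82))/(h + h) = ((-10 + 11*(h + 0)) - 1/82)/((2*h)) = ((-10 + 11*h) - 1/82)*(1/(2*h)) = (-821/82 + 11*h)*(1/(2*h)) = (-821/82 + 11*h)/(2*h))
(42863 + I(-211))*(43835 - 38054) = (42863 + (1/164)*(-821 + 902*(-211))/(-211))*(43835 - 38054) = (42863 + (1/164)*(-1/211)*(-821 - 190322))*5781 = (42863 + (1/164)*(-1/211)*(-191143))*5781 = (42863 + 191143/34604)*5781 = (1483422395/34604)*5781 = 209162557695/844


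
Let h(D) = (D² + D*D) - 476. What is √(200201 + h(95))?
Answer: 5*√8711 ≈ 466.66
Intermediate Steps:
h(D) = -476 + 2*D² (h(D) = (D² + D²) - 476 = 2*D² - 476 = -476 + 2*D²)
√(200201 + h(95)) = √(200201 + (-476 + 2*95²)) = √(200201 + (-476 + 2*9025)) = √(200201 + (-476 + 18050)) = √(200201 + 17574) = √217775 = 5*√8711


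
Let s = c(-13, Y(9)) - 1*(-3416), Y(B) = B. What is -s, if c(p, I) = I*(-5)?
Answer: -3371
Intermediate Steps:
c(p, I) = -5*I
s = 3371 (s = -5*9 - 1*(-3416) = -45 + 3416 = 3371)
-s = -1*3371 = -3371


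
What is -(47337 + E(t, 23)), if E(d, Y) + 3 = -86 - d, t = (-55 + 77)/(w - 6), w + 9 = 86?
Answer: -3354586/71 ≈ -47248.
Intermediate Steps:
w = 77 (w = -9 + 86 = 77)
t = 22/71 (t = (-55 + 77)/(77 - 6) = 22/71 ≈ 0.30986)
E(d, Y) = -89 - d (E(d, Y) = -3 + (-86 - d) = -89 - d)
-(47337 + E(t, 23)) = -(47337 + (-89 - 1*22/71)) = -(47337 + (-89 - 22/71)) = -(47337 - 6341/71) = -1*3354586/71 = -3354586/71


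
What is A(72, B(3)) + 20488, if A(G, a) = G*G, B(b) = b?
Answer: 25672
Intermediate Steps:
A(G, a) = G²
A(72, B(3)) + 20488 = 72² + 20488 = 5184 + 20488 = 25672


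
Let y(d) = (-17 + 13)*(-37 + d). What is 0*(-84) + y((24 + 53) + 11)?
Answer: -204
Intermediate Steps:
y(d) = 148 - 4*d (y(d) = -4*(-37 + d) = 148 - 4*d)
0*(-84) + y((24 + 53) + 11) = 0*(-84) + (148 - 4*((24 + 53) + 11)) = 0 + (148 - 4*(77 + 11)) = 0 + (148 - 4*88) = 0 + (148 - 352) = 0 - 204 = -204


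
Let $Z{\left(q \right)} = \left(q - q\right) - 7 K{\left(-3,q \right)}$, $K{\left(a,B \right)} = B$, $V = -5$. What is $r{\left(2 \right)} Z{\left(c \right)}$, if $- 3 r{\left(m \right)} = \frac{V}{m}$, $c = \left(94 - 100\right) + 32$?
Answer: $- \frac{455}{3} \approx -151.67$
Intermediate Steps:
$c = 26$ ($c = -6 + 32 = 26$)
$r{\left(m \right)} = \frac{5}{3 m}$ ($r{\left(m \right)} = - \frac{\left(-5\right) \frac{1}{m}}{3} = \frac{5}{3 m}$)
$Z{\left(q \right)} = - 7 q$ ($Z{\left(q \right)} = \left(q - q\right) - 7 q = 0 - 7 q = - 7 q$)
$r{\left(2 \right)} Z{\left(c \right)} = \frac{5}{3 \cdot 2} \left(\left(-7\right) 26\right) = \frac{5}{3} \cdot \frac{1}{2} \left(-182\right) = \frac{5}{6} \left(-182\right) = - \frac{455}{3}$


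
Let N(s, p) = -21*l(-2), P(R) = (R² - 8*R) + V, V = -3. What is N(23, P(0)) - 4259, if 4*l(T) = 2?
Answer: -8539/2 ≈ -4269.5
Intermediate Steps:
l(T) = ½ (l(T) = (¼)*2 = ½)
P(R) = -3 + R² - 8*R (P(R) = (R² - 8*R) - 3 = -3 + R² - 8*R)
N(s, p) = -21/2 (N(s, p) = -21*½ = -21/2)
N(23, P(0)) - 4259 = -21/2 - 4259 = -8539/2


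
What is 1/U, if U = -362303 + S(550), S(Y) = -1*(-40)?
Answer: -1/362263 ≈ -2.7604e-6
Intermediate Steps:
S(Y) = 40
U = -362263 (U = -362303 + 40 = -362263)
1/U = 1/(-362263) = -1/362263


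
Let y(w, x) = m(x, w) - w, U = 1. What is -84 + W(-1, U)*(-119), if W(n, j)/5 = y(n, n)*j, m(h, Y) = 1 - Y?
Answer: -1869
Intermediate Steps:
y(w, x) = 1 - 2*w (y(w, x) = (1 - w) - w = 1 - 2*w)
W(n, j) = 5*j*(1 - 2*n) (W(n, j) = 5*((1 - 2*n)*j) = 5*(j*(1 - 2*n)) = 5*j*(1 - 2*n))
-84 + W(-1, U)*(-119) = -84 + (5*1*(1 - 2*(-1)))*(-119) = -84 + (5*1*(1 + 2))*(-119) = -84 + (5*1*3)*(-119) = -84 + 15*(-119) = -84 - 1785 = -1869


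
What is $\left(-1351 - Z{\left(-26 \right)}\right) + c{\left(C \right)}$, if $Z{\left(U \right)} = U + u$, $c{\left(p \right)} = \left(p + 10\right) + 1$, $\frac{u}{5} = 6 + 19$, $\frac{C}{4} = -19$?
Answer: $-1515$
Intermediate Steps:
$C = -76$ ($C = 4 \left(-19\right) = -76$)
$u = 125$ ($u = 5 \left(6 + 19\right) = 5 \cdot 25 = 125$)
$c{\left(p \right)} = 11 + p$ ($c{\left(p \right)} = \left(10 + p\right) + 1 = 11 + p$)
$Z{\left(U \right)} = 125 + U$ ($Z{\left(U \right)} = U + 125 = 125 + U$)
$\left(-1351 - Z{\left(-26 \right)}\right) + c{\left(C \right)} = \left(-1351 - \left(125 - 26\right)\right) + \left(11 - 76\right) = \left(-1351 - 99\right) - 65 = -1450 - 65 = -1515$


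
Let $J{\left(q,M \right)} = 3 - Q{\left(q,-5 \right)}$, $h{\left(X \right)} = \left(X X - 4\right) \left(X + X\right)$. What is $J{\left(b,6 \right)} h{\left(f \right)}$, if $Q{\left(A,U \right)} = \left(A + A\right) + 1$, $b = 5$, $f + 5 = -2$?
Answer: $5040$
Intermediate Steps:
$f = -7$ ($f = -5 - 2 = -7$)
$h{\left(X \right)} = 2 X \left(-4 + X^{2}\right)$ ($h{\left(X \right)} = \left(X^{2} - 4\right) 2 X = \left(-4 + X^{2}\right) 2 X = 2 X \left(-4 + X^{2}\right)$)
$Q{\left(A,U \right)} = 1 + 2 A$ ($Q{\left(A,U \right)} = 2 A + 1 = 1 + 2 A$)
$J{\left(q,M \right)} = 2 - 2 q$ ($J{\left(q,M \right)} = 3 - \left(1 + 2 q\right) = 2 - 2 q$)
$J{\left(b,6 \right)} h{\left(f \right)} = \left(2 - 10\right) 2 \left(-7\right) \left(-4 + \left(-7\right)^{2}\right) = \left(2 - 10\right) 2 \left(-7\right) \left(-4 + 49\right) = - 8 \cdot 2 \left(-7\right) 45 = \left(-8\right) \left(-630\right) = 5040$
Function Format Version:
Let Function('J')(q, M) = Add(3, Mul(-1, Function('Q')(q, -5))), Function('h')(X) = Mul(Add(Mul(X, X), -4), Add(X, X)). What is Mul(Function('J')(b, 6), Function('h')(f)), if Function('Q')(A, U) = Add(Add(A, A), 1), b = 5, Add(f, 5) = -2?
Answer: 5040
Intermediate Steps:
f = -7 (f = Add(-5, -2) = -7)
Function('h')(X) = Mul(2, X, Add(-4, Pow(X, 2))) (Function('h')(X) = Mul(Add(Pow(X, 2), -4), Mul(2, X)) = Mul(Add(-4, Pow(X, 2)), Mul(2, X)) = Mul(2, X, Add(-4, Pow(X, 2))))
Function('Q')(A, U) = Add(1, Mul(2, A)) (Function('Q')(A, U) = Add(Mul(2, A), 1) = Add(1, Mul(2, A)))
Function('J')(q, M) = Add(2, Mul(-2, q)) (Function('J')(q, M) = Add(3, Mul(-1, Add(1, Mul(2, q)))) = Add(3, Add(-1, Mul(-2, q))) = Add(2, Mul(-2, q)))
Mul(Function('J')(b, 6), Function('h')(f)) = Mul(Add(2, Mul(-2, 5)), Mul(2, -7, Add(-4, Pow(-7, 2)))) = Mul(Add(2, -10), Mul(2, -7, Add(-4, 49))) = Mul(-8, Mul(2, -7, 45)) = Mul(-8, -630) = 5040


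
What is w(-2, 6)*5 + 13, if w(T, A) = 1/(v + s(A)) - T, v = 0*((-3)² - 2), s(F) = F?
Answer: 143/6 ≈ 23.833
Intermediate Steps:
v = 0 (v = 0*(9 - 2) = 0*7 = 0)
w(T, A) = 1/A - T (w(T, A) = 1/(0 + A) - T = 1/A - T)
w(-2, 6)*5 + 13 = (1/6 - 1*(-2))*5 + 13 = (⅙ + 2)*5 + 13 = (13/6)*5 + 13 = 65/6 + 13 = 143/6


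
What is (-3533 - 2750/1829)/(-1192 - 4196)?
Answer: 2154869/3284884 ≈ 0.65600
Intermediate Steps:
(-3533 - 2750/1829)/(-1192 - 4196) = (-3533 - 2750*1/1829)/(-5388) = (-3533 - 2750/1829)*(-1/5388) = -6464607/1829*(-1/5388) = 2154869/3284884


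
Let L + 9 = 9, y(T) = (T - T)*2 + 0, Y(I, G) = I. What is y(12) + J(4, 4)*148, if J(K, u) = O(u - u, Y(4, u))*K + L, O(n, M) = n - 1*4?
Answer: -2368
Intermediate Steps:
y(T) = 0 (y(T) = 0*2 + 0 = 0 + 0 = 0)
L = 0 (L = -9 + 9 = 0)
O(n, M) = -4 + n (O(n, M) = n - 4 = -4 + n)
J(K, u) = -4*K (J(K, u) = (-4 + (u - u))*K + 0 = (-4 + 0)*K + 0 = -4*K + 0 = -4*K)
y(12) + J(4, 4)*148 = 0 - 4*4*148 = 0 - 16*148 = 0 - 2368 = -2368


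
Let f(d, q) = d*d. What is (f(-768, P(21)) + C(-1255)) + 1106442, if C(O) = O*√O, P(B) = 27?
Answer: 1696266 - 1255*I*√1255 ≈ 1.6963e+6 - 44460.0*I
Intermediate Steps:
C(O) = O^(3/2)
f(d, q) = d²
(f(-768, P(21)) + C(-1255)) + 1106442 = ((-768)² + (-1255)^(3/2)) + 1106442 = (589824 - 1255*I*√1255) + 1106442 = 1696266 - 1255*I*√1255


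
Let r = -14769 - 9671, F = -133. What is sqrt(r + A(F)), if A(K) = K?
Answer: I*sqrt(24573) ≈ 156.76*I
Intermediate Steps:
r = -24440
sqrt(r + A(F)) = sqrt(-24440 - 133) = sqrt(-24573) = I*sqrt(24573)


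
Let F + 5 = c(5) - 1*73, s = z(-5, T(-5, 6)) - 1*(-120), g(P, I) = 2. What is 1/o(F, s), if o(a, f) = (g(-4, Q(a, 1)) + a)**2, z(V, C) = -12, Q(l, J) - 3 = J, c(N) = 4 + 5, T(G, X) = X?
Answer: 1/4489 ≈ 0.00022277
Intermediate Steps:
c(N) = 9
Q(l, J) = 3 + J
s = 108 (s = -12 - 1*(-120) = -12 + 120 = 108)
F = -69 (F = -5 + (9 - 1*73) = -5 + (9 - 73) = -5 - 64 = -69)
o(a, f) = (2 + a)**2
1/o(F, s) = 1/((2 - 69)**2) = 1/((-67)**2) = 1/4489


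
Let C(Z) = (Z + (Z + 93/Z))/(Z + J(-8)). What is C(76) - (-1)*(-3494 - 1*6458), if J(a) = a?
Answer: -3024723/304 ≈ -9949.8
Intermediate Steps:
C(Z) = (2*Z + 93/Z)/(-8 + Z) (C(Z) = (Z + (Z + 93/Z))/(Z - 8) = (2*Z + 93/Z)/(-8 + Z))
C(76) - (-1)*(-3494 - 1*6458) = (93 + 2*76²)/(76*(-8 + 76)) - (-1)*(-3494 - 1*6458) = (1/76)*(93 + 2*5776)/68 - (-1)*(-3494 - 6458) = (1/76)*(1/68)*(93 + 11552) - (-1)*(-9952) = (1/76)*(1/68)*11645 - 1*9952 = 685/304 - 9952 = -3024723/304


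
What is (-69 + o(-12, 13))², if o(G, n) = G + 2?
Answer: 6241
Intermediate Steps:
o(G, n) = 2 + G
(-69 + o(-12, 13))² = (-69 + (2 - 12))² = (-69 - 10)² = (-79)² = 6241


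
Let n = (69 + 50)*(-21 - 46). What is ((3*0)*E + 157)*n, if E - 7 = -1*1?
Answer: -1251761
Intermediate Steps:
E = 6 (E = 7 - 1*1 = 7 - 1 = 6)
n = -7973 (n = 119*(-67) = -7973)
((3*0)*E + 157)*n = ((3*0)*6 + 157)*(-7973) = (0*6 + 157)*(-7973) = (0 + 157)*(-7973) = 157*(-7973) = -1251761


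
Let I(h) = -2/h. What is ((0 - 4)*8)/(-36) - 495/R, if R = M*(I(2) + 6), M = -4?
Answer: 923/36 ≈ 25.639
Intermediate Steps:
R = -20 (R = -4*(-2/2 + 6) = -4*(-2*1/2 + 6) = -4*(-1 + 6) = -4*5 = -20)
((0 - 4)*8)/(-36) - 495/R = ((0 - 4)*8)/(-36) - 495/(-20) = -4*8*(-1/36) - 495*(-1/20) = -32*(-1/36) + 99/4 = 8/9 + 99/4 = 923/36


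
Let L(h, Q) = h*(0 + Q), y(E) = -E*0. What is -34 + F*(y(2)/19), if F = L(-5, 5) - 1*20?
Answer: -34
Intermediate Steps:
y(E) = 0 (y(E) = -1*0 = 0)
L(h, Q) = Q*h (L(h, Q) = h*Q = Q*h)
F = -45 (F = 5*(-5) - 1*20 = -25 - 20 = -45)
-34 + F*(y(2)/19) = -34 - 0/19 = -34 - 45*0 = -34 + 0 = -34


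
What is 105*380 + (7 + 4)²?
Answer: 40021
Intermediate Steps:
105*380 + (7 + 4)² = 39900 + 11² = 39900 + 121 = 40021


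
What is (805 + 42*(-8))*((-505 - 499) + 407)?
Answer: -279993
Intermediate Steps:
(805 + 42*(-8))*((-505 - 499) + 407) = (805 - 336)*(-1004 + 407) = 469*(-597) = -279993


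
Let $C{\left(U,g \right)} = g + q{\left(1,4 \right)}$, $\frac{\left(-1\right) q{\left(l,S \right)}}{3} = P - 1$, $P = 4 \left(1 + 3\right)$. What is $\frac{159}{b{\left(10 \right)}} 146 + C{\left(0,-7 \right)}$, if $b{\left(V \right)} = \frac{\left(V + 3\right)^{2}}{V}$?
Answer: $\frac{223352}{169} \approx 1321.6$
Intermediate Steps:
$P = 16$ ($P = 4 \cdot 4 = 16$)
$q{\left(l,S \right)} = -45$ ($q{\left(l,S \right)} = - 3 \left(16 - 1\right) = \left(-3\right) 15 = -45$)
$b{\left(V \right)} = \frac{\left(3 + V\right)^{2}}{V}$
$C{\left(U,g \right)} = -45 + g$ ($C{\left(U,g \right)} = g - 45 = -45 + g$)
$\frac{159}{b{\left(10 \right)}} 146 + C{\left(0,-7 \right)} = \frac{159}{\frac{1}{10} \left(3 + 10\right)^{2}} \cdot 146 - 52 = \frac{159}{\frac{1}{10} \cdot 13^{2}} \cdot 146 - 52 = \frac{159}{\frac{1}{10} \cdot 169} \cdot 146 - 52 = \frac{159}{\frac{169}{10}} \cdot 146 - 52 = 159 \cdot \frac{10}{169} \cdot 146 - 52 = \frac{1590}{169} \cdot 146 - 52 = \frac{232140}{169} - 52 = \frac{223352}{169}$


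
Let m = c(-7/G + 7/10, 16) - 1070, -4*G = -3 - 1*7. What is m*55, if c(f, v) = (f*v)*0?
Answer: -58850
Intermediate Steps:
G = 5/2 (G = -(-3 - 1*7)/4 = -(-3 - 7)/4 = -¼*(-10) = 5/2 ≈ 2.5000)
c(f, v) = 0
m = -1070 (m = 0 - 1070 = -1070)
m*55 = -1070*55 = -58850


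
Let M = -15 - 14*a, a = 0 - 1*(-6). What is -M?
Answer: 99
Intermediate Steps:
a = 6 (a = 0 + 6 = 6)
M = -99 (M = -15 - 14*6 = -15 - 84 = -99)
-M = -1*(-99) = 99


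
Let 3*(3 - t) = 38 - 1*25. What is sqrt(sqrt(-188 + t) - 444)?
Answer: sqrt(-3996 + 6*I*sqrt(426))/3 ≈ 0.32647 + 21.074*I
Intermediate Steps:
t = -4/3 (t = 3 - (38 - 1*25)/3 = 3 - (38 - 25)/3 = 3 - 1/3*13 = 3 - 13/3 = -4/3 ≈ -1.3333)
sqrt(sqrt(-188 + t) - 444) = sqrt(sqrt(-188 - 4/3) - 444) = sqrt(sqrt(-568/3) - 444) = sqrt(2*I*sqrt(426)/3 - 444) = sqrt(-444 + 2*I*sqrt(426)/3)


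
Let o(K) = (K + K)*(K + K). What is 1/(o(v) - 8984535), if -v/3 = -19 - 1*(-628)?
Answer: 1/4367181 ≈ 2.2898e-7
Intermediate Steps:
v = -1827 (v = -3*(-19 - 1*(-628)) = -3*(-19 + 628) = -3*609 = -1827)
o(K) = 4*K² (o(K) = (2*K)*(2*K) = 4*K²)
1/(o(v) - 8984535) = 1/(4*(-1827)² - 8984535) = 1/(4*3337929 - 8984535) = 1/(13351716 - 8984535) = 1/4367181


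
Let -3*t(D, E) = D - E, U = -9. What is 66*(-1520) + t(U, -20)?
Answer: -300971/3 ≈ -1.0032e+5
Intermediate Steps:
t(D, E) = -D/3 + E/3 (t(D, E) = -(D - E)/3 = -D/3 + E/3)
66*(-1520) + t(U, -20) = 66*(-1520) + (-⅓*(-9) + (⅓)*(-20)) = -100320 + (3 - 20/3) = -100320 - 11/3 = -300971/3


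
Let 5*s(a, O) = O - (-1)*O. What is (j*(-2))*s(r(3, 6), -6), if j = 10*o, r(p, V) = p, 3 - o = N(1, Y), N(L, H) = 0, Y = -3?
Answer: 144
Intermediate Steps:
o = 3 (o = 3 - 1*0 = 3 + 0 = 3)
s(a, O) = 2*O/5 (s(a, O) = (O - (-1)*O)/5 = (O + O)/5 = (2*O)/5 = 2*O/5)
j = 30 (j = 10*3 = 30)
(j*(-2))*s(r(3, 6), -6) = (30*(-2))*((⅖)*(-6)) = -60*(-12/5) = 144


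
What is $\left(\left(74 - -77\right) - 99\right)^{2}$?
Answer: $2704$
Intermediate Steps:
$\left(\left(74 - -77\right) - 99\right)^{2} = \left(\left(74 + 77\right) - 99\right)^{2} = \left(151 - 99\right)^{2} = 52^{2} = 2704$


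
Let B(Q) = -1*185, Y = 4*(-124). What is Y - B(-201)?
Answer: -311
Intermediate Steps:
Y = -496
B(Q) = -185
Y - B(-201) = -496 - 1*(-185) = -496 + 185 = -311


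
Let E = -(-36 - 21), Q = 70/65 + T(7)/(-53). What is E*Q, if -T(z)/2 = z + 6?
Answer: 61560/689 ≈ 89.347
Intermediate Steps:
T(z) = -12 - 2*z (T(z) = -2*(z + 6) = -2*(6 + z) = -12 - 2*z)
Q = 1080/689 (Q = 70/65 + (-12 - 2*7)/(-53) = 70*(1/65) + (-12 - 14)*(-1/53) = 14/13 - 26*(-1/53) = 14/13 + 26/53 = 1080/689 ≈ 1.5675)
E = 57 (E = -1*(-57) = 57)
E*Q = 57*(1080/689) = 61560/689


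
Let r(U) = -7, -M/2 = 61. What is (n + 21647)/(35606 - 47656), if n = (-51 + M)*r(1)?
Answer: -11429/6025 ≈ -1.8969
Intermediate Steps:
M = -122 (M = -2*61 = -122)
n = 1211 (n = (-51 - 122)*(-7) = -173*(-7) = 1211)
(n + 21647)/(35606 - 47656) = (1211 + 21647)/(35606 - 47656) = 22858/(-12050) = 22858*(-1/12050) = -11429/6025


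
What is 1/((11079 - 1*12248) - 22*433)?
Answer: -1/10695 ≈ -9.3502e-5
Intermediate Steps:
1/((11079 - 1*12248) - 22*433) = 1/((11079 - 12248) - 9526) = 1/(-1169 - 9526) = 1/(-10695) = -1/10695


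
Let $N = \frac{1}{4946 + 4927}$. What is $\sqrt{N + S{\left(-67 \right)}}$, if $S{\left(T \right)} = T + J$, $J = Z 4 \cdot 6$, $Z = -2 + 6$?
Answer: $\frac{\sqrt{314090846}}{3291} \approx 5.3852$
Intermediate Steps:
$Z = 4$
$N = \frac{1}{9873} \approx 0.00010129$
$J = 96$ ($J = 4 \cdot 4 \cdot 6 = 16 \cdot 6 = 96$)
$S{\left(T \right)} = 96 + T$ ($S{\left(T \right)} = T + 96 = 96 + T$)
$\sqrt{N + S{\left(-67 \right)}} = \sqrt{\frac{1}{9873} + \left(96 - 67\right)} = \sqrt{\frac{1}{9873} + 29} = \sqrt{\frac{286318}{9873}} = \frac{\sqrt{314090846}}{3291}$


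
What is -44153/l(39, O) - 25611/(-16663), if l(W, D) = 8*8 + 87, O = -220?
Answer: -731854178/2516113 ≈ -290.87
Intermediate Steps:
l(W, D) = 151 (l(W, D) = 64 + 87 = 151)
-44153/l(39, O) - 25611/(-16663) = -44153/151 - 25611/(-16663) = -44153*1/151 - 25611*(-1/16663) = -44153/151 + 25611/16663 = -731854178/2516113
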